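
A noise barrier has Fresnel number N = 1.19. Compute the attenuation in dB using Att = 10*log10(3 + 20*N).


3 + 20*N = 3 + 20*1.19 = 26.8
Att = 10*log10(26.8) = 14.281 dB


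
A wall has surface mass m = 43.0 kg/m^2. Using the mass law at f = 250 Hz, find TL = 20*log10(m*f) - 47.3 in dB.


m * f = 43.0 * 250 = 10750
20*log10(10750) = 80.6282 dB
TL = 80.6282 - 47.3 = 33.328 dB


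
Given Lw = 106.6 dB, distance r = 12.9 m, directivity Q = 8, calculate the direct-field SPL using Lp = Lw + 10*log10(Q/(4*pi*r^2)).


4*pi*r^2 = 4*pi*12.9^2 = 2091.17 m^2
Q / (4*pi*r^2) = 8 / 2091.17 = 0.00382561
Lp = 106.6 + 10*log10(0.00382561) = 82.427 dB


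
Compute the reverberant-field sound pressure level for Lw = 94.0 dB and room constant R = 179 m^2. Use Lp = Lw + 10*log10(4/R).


4/R = 4/179 = 0.0223464
Lp = 94.0 + 10*log10(0.0223464) = 77.492 dB


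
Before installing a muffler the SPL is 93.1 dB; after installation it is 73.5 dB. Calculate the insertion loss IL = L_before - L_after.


Insertion loss = SPL without muffler - SPL with muffler
IL = 93.1 - 73.5 = 19.6 dB


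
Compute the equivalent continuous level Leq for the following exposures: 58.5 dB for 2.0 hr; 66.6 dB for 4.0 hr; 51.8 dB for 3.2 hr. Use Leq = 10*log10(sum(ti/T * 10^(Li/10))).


T_total = 2.0 + 4.0 + 3.2 = 9.2 hr
(2.0/9.2) * 10^(58.5/10) = 153901
(4.0/9.2) * 10^(66.6/10) = 1.98734e+06
(3.2/9.2) * 10^(51.8/10) = 52645.6
Sum = 153901 + 1.98734e+06 + 52645.6 = 2.19389e+06
Leq = 10*log10(2.19389e+06) = 63.412 dB


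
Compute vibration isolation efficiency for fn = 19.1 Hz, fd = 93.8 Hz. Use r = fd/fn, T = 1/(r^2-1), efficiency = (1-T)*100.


r = 93.8 / 19.1 = 4.91099
r^2 - 1 = 4.91099^2 - 1 = 23.1178
T = 1/23.1178 = 0.0432567
Efficiency = (1 - 0.0432567)*100 = 95.674 %


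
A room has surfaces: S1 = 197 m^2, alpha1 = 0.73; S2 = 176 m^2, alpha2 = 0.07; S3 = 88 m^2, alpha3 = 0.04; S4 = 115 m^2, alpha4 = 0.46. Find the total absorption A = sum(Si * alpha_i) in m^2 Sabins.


197 * 0.73 = 143.81
176 * 0.07 = 12.32
88 * 0.04 = 3.52
115 * 0.46 = 52.9
A_total = 143.81 + 12.32 + 3.52 + 52.9 = 212.55 m^2


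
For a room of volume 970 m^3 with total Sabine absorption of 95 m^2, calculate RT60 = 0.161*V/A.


RT60 = 0.161 * 970 / 95 = 1.6439 s


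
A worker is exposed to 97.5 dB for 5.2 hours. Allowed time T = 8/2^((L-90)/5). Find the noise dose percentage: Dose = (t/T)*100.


T_allowed = 8 / 2^((97.5 - 90)/5) = 2.82843 hr
Dose = 5.2 / 2.82843 * 100 = 183.85 %


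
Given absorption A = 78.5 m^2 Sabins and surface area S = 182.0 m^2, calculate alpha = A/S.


Absorption coefficient = absorbed power / incident power
alpha = A / S = 78.5 / 182.0 = 0.43132


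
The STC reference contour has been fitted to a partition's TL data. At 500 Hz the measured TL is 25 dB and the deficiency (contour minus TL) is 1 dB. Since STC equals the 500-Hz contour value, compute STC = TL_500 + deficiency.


By ASTM E413, STC = value of the fitted reference contour at 500 Hz.
Contour value at 500 Hz = TL_500 + deficiency = 25 + 1 = 26
STC = 26


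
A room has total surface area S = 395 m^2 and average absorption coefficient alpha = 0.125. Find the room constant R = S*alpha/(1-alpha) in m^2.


R = 395 * 0.125 / (1 - 0.125) = 56.429 m^2


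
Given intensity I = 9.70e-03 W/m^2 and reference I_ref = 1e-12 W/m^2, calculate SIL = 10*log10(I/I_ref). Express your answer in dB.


I / I_ref = 9.70e-03 / 1e-12 = 9.7e+09
SIL = 10 * log10(9.7e+09) = 99.868 dB


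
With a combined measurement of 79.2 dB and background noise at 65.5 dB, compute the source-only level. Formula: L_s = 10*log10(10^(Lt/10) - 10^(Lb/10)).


10^(79.2/10) = 8.31764e+07
10^(65.5/10) = 3.54813e+06
Difference = 8.31764e+07 - 3.54813e+06 = 7.96283e+07
L_source = 10*log10(7.96283e+07) = 79.011 dB


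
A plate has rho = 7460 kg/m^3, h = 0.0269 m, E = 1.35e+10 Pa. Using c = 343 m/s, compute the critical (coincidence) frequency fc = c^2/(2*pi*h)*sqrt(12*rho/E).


12*rho/E = 12*7460/1.35e+10 = 6.63111e-06
sqrt(12*rho/E) = sqrt(6.63111e-06) = 0.00257509
c^2/(2*pi*h) = 343^2/(2*pi*0.0269) = 696075
fc = 696075 * 0.00257509 = 1792.5 Hz


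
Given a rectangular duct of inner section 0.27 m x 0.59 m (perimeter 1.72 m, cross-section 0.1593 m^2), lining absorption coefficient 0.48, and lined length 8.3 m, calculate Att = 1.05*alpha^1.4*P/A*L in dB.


alpha^1.4 = 0.48^1.4 = 0.35788
Attenuation rate = 1.05 * alpha^1.4 * P / A
= 1.05 * 0.35788 * 1.72 / 0.1593 = 4.05732 dB/m
Total Att = 4.05732 * 8.3 = 33.676 dB


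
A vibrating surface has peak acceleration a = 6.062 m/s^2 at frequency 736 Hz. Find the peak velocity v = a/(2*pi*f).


omega = 2*pi*f = 2*pi*736 = 4624.42 rad/s
v = a / omega = 6.062 / 4624.42 = 0.0013109 m/s


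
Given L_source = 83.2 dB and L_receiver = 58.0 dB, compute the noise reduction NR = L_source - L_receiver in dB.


NR = L_source - L_receiver (difference between source and receiving room levels)
NR = 83.2 - 58.0 = 25.2 dB


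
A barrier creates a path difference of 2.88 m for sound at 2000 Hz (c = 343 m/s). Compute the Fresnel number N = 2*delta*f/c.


N = 2*delta*f/c = 2*delta/lambda, where lambda = c/f
lambda = 343 / 2000 = 0.1715 m
N = 2 * 2.88 / 0.1715 = 33.586


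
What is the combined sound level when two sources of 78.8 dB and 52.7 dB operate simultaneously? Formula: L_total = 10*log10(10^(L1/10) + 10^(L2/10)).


10^(78.8/10) = 7.58578e+07
10^(52.7/10) = 186209
Sum = 7.58578e+07 + 186209 = 7.6044e+07
L_total = 10*log10(7.6044e+07) = 78.811 dB


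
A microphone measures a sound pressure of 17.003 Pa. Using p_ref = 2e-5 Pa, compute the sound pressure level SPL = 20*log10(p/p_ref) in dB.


p / p_ref = 17.003 / 2e-5 = 850150
SPL = 20 * log10(850150) = 118.59 dB


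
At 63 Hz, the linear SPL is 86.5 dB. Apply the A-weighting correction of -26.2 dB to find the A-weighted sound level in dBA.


A-weighting table: 63 Hz -> -26.2 dB correction
SPL_A = SPL + correction = 86.5 + (-26.2) = 60.3 dBA


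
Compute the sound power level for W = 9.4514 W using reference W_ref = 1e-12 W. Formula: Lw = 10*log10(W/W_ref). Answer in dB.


W / W_ref = 9.4514 / 1e-12 = 9.4514e+12
Lw = 10 * log10(9.4514e+12) = 129.75 dB


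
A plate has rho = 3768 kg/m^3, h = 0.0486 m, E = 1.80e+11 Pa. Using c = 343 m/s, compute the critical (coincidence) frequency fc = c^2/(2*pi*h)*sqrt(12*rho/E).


12*rho/E = 12*3768/1.80e+11 = 2.512e-07
sqrt(12*rho/E) = sqrt(2.512e-07) = 0.000501199
c^2/(2*pi*h) = 343^2/(2*pi*0.0486) = 385276
fc = 385276 * 0.000501199 = 193.1 Hz


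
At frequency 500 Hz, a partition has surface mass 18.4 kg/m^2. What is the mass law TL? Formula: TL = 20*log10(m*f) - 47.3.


m * f = 18.4 * 500 = 9200
20*log10(9200) = 79.2758 dB
TL = 79.2758 - 47.3 = 31.976 dB


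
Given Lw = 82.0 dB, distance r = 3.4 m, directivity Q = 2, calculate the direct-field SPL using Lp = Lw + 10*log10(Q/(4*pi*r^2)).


4*pi*r^2 = 4*pi*3.4^2 = 145.267 m^2
Q / (4*pi*r^2) = 2 / 145.267 = 0.0137678
Lp = 82.0 + 10*log10(0.0137678) = 63.389 dB


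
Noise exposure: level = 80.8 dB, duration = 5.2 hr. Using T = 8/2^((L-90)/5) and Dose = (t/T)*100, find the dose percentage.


T_allowed = 8 / 2^((80.8 - 90)/5) = 28.6408 hr
Dose = 5.2 / 28.6408 * 100 = 18.156 %


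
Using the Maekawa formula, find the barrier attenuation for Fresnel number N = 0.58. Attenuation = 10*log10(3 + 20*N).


3 + 20*N = 3 + 20*0.58 = 14.6
Att = 10*log10(14.6) = 11.644 dB


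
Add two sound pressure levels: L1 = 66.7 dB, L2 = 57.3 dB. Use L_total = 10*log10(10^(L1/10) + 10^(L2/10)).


10^(66.7/10) = 4.67735e+06
10^(57.3/10) = 537032
Sum = 4.67735e+06 + 537032 = 5.21438e+06
L_total = 10*log10(5.21438e+06) = 67.172 dB


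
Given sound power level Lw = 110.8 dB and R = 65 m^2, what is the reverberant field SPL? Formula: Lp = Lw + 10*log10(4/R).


4/R = 4/65 = 0.0615385
Lp = 110.8 + 10*log10(0.0615385) = 98.691 dB


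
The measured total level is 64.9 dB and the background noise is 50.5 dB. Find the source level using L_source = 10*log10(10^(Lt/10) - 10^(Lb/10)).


10^(64.9/10) = 3.0903e+06
10^(50.5/10) = 112202
Difference = 3.0903e+06 - 112202 = 2.9781e+06
L_source = 10*log10(2.9781e+06) = 64.739 dB


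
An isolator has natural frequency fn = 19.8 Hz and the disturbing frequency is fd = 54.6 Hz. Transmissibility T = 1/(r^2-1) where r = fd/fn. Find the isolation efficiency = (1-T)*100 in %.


r = 54.6 / 19.8 = 2.75758
r^2 - 1 = 2.75758^2 - 1 = 6.60425
T = 1/6.60425 = 0.151418
Efficiency = (1 - 0.151418)*100 = 84.858 %


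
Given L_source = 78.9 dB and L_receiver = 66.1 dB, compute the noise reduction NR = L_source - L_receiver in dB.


NR = L_source - L_receiver (difference between source and receiving room levels)
NR = 78.9 - 66.1 = 12.8 dB


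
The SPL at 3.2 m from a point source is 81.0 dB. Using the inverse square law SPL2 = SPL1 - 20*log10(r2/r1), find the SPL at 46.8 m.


r2/r1 = 46.8/3.2 = 14.625
Correction = 20*log10(14.625) = 23.3019 dB
SPL2 = 81.0 - 23.3019 = 57.698 dB


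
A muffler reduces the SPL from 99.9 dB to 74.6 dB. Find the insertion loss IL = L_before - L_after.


Insertion loss = SPL without muffler - SPL with muffler
IL = 99.9 - 74.6 = 25.3 dB


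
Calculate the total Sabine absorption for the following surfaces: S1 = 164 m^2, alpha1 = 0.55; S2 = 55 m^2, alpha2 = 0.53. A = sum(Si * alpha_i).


164 * 0.55 = 90.2
55 * 0.53 = 29.15
A_total = 90.2 + 29.15 = 119.35 m^2


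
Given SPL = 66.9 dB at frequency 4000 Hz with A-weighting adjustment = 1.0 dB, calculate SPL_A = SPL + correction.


A-weighting table: 4000 Hz -> 1.0 dB correction
SPL_A = SPL + correction = 66.9 + (1.0) = 67.9 dBA


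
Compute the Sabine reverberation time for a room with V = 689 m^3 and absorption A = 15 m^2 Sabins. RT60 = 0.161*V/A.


RT60 = 0.161 * 689 / 15 = 7.3953 s


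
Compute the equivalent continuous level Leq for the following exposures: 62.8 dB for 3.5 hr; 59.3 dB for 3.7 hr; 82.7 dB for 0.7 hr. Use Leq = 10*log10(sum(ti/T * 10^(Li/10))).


T_total = 3.5 + 3.7 + 0.7 = 7.9 hr
(3.5/7.9) * 10^(62.8/10) = 844191
(3.7/7.9) * 10^(59.3/10) = 398634
(0.7/7.9) * 10^(82.7/10) = 1.64995e+07
Sum = 844191 + 398634 + 1.64995e+07 = 1.77423e+07
Leq = 10*log10(1.77423e+07) = 72.49 dB


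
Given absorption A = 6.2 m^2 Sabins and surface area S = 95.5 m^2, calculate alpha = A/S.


Absorption coefficient = absorbed power / incident power
alpha = A / S = 6.2 / 95.5 = 0.064921


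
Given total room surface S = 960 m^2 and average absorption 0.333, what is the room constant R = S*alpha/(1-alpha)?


R = 960 * 0.333 / (1 - 0.333) = 479.28 m^2


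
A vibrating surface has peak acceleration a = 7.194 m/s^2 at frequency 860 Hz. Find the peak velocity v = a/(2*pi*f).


omega = 2*pi*f = 2*pi*860 = 5403.54 rad/s
v = a / omega = 7.194 / 5403.54 = 0.0013313 m/s


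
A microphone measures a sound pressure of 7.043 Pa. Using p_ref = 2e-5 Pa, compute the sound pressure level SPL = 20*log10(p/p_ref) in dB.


p / p_ref = 7.043 / 2e-5 = 352150
SPL = 20 * log10(352150) = 110.93 dB


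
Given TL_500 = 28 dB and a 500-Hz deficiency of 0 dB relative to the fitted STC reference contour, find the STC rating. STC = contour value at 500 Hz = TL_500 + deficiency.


By ASTM E413, STC = value of the fitted reference contour at 500 Hz.
Contour value at 500 Hz = TL_500 + deficiency = 28 + 0 = 28
STC = 28


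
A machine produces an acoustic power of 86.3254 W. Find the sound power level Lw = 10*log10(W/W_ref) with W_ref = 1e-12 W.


W / W_ref = 86.3254 / 1e-12 = 8.63254e+13
Lw = 10 * log10(8.63254e+13) = 139.36 dB


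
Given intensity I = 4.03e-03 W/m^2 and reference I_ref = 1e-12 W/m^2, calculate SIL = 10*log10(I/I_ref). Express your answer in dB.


I / I_ref = 4.03e-03 / 1e-12 = 4.03e+09
SIL = 10 * log10(4.03e+09) = 96.053 dB


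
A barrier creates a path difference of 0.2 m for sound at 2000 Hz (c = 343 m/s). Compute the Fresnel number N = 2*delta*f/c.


N = 2*delta*f/c = 2*delta/lambda, where lambda = c/f
lambda = 343 / 2000 = 0.1715 m
N = 2 * 0.2 / 0.1715 = 2.3324


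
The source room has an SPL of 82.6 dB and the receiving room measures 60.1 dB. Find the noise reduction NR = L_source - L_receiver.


NR = L_source - L_receiver (difference between source and receiving room levels)
NR = 82.6 - 60.1 = 22.5 dB


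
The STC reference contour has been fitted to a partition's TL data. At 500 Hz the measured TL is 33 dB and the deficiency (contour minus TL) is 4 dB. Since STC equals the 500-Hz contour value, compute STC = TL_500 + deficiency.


By ASTM E413, STC = value of the fitted reference contour at 500 Hz.
Contour value at 500 Hz = TL_500 + deficiency = 33 + 4 = 37
STC = 37


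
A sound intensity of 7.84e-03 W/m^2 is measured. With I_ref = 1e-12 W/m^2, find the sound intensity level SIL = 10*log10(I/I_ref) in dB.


I / I_ref = 7.84e-03 / 1e-12 = 7.84e+09
SIL = 10 * log10(7.84e+09) = 98.943 dB


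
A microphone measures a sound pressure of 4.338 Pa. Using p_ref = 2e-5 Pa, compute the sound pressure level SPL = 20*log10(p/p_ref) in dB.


p / p_ref = 4.338 / 2e-5 = 216900
SPL = 20 * log10(216900) = 106.73 dB


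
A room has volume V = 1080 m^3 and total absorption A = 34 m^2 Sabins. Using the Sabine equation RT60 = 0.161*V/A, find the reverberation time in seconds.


RT60 = 0.161 * 1080 / 34 = 5.1141 s


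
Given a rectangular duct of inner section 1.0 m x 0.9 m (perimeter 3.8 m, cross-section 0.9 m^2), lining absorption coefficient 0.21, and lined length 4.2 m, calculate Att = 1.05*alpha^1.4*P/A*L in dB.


alpha^1.4 = 0.21^1.4 = 0.112488
Attenuation rate = 1.05 * alpha^1.4 * P / A
= 1.05 * 0.112488 * 3.8 / 0.9 = 0.498697 dB/m
Total Att = 0.498697 * 4.2 = 2.0945 dB


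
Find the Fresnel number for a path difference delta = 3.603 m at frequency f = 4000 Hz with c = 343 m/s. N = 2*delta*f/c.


N = 2*delta*f/c = 2*delta/lambda, where lambda = c/f
lambda = 343 / 4000 = 0.08575 m
N = 2 * 3.603 / 0.08575 = 84.035


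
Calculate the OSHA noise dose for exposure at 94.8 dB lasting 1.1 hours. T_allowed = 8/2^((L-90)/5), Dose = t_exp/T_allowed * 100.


T_allowed = 8 / 2^((94.8 - 90)/5) = 4.11246 hr
Dose = 1.1 / 4.11246 * 100 = 26.748 %


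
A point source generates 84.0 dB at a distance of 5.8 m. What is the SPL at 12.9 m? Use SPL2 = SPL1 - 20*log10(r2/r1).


r2/r1 = 12.9/5.8 = 2.22414
Correction = 20*log10(2.22414) = 6.94324 dB
SPL2 = 84.0 - 6.94324 = 77.057 dB


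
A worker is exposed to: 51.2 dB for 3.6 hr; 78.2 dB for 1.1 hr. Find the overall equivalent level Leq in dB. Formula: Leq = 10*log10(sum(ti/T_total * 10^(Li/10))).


T_total = 3.6 + 1.1 = 4.7 hr
(3.6/4.7) * 10^(51.2/10) = 100973
(1.1/4.7) * 10^(78.2/10) = 1.5463e+07
Sum = 100973 + 1.5463e+07 = 1.5564e+07
Leq = 10*log10(1.5564e+07) = 71.921 dB


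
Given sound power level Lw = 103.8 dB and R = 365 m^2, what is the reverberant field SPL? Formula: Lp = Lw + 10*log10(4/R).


4/R = 4/365 = 0.0109589
Lp = 103.8 + 10*log10(0.0109589) = 84.198 dB


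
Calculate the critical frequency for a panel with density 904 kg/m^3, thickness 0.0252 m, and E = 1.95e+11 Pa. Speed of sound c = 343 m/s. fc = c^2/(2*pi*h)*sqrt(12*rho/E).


12*rho/E = 12*904/1.95e+11 = 5.56308e-08
sqrt(12*rho/E) = sqrt(5.56308e-08) = 0.000235862
c^2/(2*pi*h) = 343^2/(2*pi*0.0252) = 743033
fc = 743033 * 0.000235862 = 175.25 Hz


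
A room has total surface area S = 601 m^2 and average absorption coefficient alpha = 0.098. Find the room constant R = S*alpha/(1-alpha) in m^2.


R = 601 * 0.098 / (1 - 0.098) = 65.297 m^2


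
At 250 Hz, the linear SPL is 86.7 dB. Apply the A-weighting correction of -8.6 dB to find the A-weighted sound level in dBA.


A-weighting table: 250 Hz -> -8.6 dB correction
SPL_A = SPL + correction = 86.7 + (-8.6) = 78.1 dBA


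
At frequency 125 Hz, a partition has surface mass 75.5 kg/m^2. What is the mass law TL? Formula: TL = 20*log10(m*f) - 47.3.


m * f = 75.5 * 125 = 9437.5
20*log10(9437.5) = 79.4971 dB
TL = 79.4971 - 47.3 = 32.197 dB


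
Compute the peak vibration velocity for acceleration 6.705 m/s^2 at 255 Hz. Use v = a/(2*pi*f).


omega = 2*pi*f = 2*pi*255 = 1602.21 rad/s
v = a / omega = 6.705 / 1602.21 = 0.0041848 m/s


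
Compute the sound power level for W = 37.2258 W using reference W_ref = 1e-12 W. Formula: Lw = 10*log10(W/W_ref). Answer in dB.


W / W_ref = 37.2258 / 1e-12 = 3.72258e+13
Lw = 10 * log10(3.72258e+13) = 135.71 dB


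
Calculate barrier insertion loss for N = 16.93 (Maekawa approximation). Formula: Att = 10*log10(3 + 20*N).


3 + 20*N = 3 + 20*16.93 = 341.6
Att = 10*log10(341.6) = 25.335 dB


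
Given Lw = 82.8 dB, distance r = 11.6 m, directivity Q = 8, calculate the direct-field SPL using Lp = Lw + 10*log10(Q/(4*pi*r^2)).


4*pi*r^2 = 4*pi*11.6^2 = 1690.93 m^2
Q / (4*pi*r^2) = 8 / 1690.93 = 0.00473112
Lp = 82.8 + 10*log10(0.00473112) = 59.55 dB


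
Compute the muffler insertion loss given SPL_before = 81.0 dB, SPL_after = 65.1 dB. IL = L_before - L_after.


Insertion loss = SPL without muffler - SPL with muffler
IL = 81.0 - 65.1 = 15.9 dB


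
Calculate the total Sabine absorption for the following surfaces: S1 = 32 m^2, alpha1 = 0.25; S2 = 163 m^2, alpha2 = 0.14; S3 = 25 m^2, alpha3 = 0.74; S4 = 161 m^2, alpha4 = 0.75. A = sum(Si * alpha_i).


32 * 0.25 = 8
163 * 0.14 = 22.82
25 * 0.74 = 18.5
161 * 0.75 = 120.75
A_total = 8 + 22.82 + 18.5 + 120.75 = 170.07 m^2


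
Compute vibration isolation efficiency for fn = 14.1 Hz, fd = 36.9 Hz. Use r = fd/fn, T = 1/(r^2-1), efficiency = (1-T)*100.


r = 36.9 / 14.1 = 2.61702
r^2 - 1 = 2.61702^2 - 1 = 5.84879
T = 1/5.84879 = 0.170976
Efficiency = (1 - 0.170976)*100 = 82.902 %


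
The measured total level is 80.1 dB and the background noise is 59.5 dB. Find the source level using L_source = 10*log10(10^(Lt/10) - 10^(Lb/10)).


10^(80.1/10) = 1.02329e+08
10^(59.5/10) = 891251
Difference = 1.02329e+08 - 891251 = 1.01438e+08
L_source = 10*log10(1.01438e+08) = 80.062 dB


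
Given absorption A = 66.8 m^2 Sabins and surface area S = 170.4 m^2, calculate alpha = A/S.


Absorption coefficient = absorbed power / incident power
alpha = A / S = 66.8 / 170.4 = 0.39202


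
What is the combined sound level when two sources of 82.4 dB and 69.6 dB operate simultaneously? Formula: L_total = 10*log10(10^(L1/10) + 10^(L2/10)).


10^(82.4/10) = 1.7378e+08
10^(69.6/10) = 9.12011e+06
Sum = 1.7378e+08 + 9.12011e+06 = 1.829e+08
L_total = 10*log10(1.829e+08) = 82.622 dB


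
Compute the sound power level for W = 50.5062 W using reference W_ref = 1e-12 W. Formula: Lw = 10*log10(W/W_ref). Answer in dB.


W / W_ref = 50.5062 / 1e-12 = 5.05062e+13
Lw = 10 * log10(5.05062e+13) = 137.03 dB


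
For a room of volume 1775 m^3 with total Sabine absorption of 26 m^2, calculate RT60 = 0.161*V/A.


RT60 = 0.161 * 1775 / 26 = 10.991 s


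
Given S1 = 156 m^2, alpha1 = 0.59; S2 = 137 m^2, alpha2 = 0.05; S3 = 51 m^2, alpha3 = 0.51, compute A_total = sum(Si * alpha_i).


156 * 0.59 = 92.04
137 * 0.05 = 6.85
51 * 0.51 = 26.01
A_total = 92.04 + 6.85 + 26.01 = 124.9 m^2


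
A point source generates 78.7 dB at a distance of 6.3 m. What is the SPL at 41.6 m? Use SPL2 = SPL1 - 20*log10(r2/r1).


r2/r1 = 41.6/6.3 = 6.60317
Correction = 20*log10(6.60317) = 16.395 dB
SPL2 = 78.7 - 16.395 = 62.305 dB


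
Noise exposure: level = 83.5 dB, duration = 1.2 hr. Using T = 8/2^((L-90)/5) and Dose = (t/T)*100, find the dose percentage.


T_allowed = 8 / 2^((83.5 - 90)/5) = 19.6983 hr
Dose = 1.2 / 19.6983 * 100 = 6.0919 %


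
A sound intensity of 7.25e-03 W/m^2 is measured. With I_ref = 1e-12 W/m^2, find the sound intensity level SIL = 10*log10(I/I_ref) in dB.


I / I_ref = 7.25e-03 / 1e-12 = 7.25e+09
SIL = 10 * log10(7.25e+09) = 98.603 dB


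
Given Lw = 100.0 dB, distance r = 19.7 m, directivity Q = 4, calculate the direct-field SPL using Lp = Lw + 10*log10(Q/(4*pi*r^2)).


4*pi*r^2 = 4*pi*19.7^2 = 4876.88 m^2
Q / (4*pi*r^2) = 4 / 4876.88 = 0.000820197
Lp = 100.0 + 10*log10(0.000820197) = 69.139 dB


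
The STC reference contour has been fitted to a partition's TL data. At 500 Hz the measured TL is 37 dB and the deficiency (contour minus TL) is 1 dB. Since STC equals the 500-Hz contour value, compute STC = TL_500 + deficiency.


By ASTM E413, STC = value of the fitted reference contour at 500 Hz.
Contour value at 500 Hz = TL_500 + deficiency = 37 + 1 = 38
STC = 38


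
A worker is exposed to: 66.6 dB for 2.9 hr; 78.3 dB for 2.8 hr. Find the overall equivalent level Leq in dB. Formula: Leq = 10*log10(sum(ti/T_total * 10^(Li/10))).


T_total = 2.9 + 2.8 = 5.7 hr
(2.9/5.7) * 10^(66.6/10) = 2.32554e+06
(2.8/5.7) * 10^(78.3/10) = 3.32111e+07
Sum = 2.32554e+06 + 3.32111e+07 = 3.55366e+07
Leq = 10*log10(3.55366e+07) = 75.507 dB


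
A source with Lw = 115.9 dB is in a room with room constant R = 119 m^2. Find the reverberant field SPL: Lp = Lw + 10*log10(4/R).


4/R = 4/119 = 0.0336134
Lp = 115.9 + 10*log10(0.0336134) = 101.17 dB


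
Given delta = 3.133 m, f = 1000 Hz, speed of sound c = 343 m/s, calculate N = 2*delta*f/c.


N = 2*delta*f/c = 2*delta/lambda, where lambda = c/f
lambda = 343 / 1000 = 0.343 m
N = 2 * 3.133 / 0.343 = 18.268


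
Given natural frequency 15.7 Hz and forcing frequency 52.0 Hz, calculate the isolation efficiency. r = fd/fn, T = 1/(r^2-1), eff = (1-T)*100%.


r = 52.0 / 15.7 = 3.3121
r^2 - 1 = 3.3121^2 - 1 = 9.97001
T = 1/9.97001 = 0.100301
Efficiency = (1 - 0.100301)*100 = 89.97 %


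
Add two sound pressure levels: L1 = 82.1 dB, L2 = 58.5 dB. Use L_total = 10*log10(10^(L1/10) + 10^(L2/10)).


10^(82.1/10) = 1.62181e+08
10^(58.5/10) = 707946
Sum = 1.62181e+08 + 707946 = 1.62889e+08
L_total = 10*log10(1.62889e+08) = 82.119 dB


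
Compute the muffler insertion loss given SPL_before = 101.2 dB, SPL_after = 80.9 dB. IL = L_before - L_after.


Insertion loss = SPL without muffler - SPL with muffler
IL = 101.2 - 80.9 = 20.3 dB


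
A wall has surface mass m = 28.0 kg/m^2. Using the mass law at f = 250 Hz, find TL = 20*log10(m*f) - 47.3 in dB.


m * f = 28.0 * 250 = 7000
20*log10(7000) = 76.902 dB
TL = 76.902 - 47.3 = 29.602 dB


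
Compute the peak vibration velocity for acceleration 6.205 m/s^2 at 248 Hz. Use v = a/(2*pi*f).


omega = 2*pi*f = 2*pi*248 = 1558.23 rad/s
v = a / omega = 6.205 / 1558.23 = 0.0039821 m/s


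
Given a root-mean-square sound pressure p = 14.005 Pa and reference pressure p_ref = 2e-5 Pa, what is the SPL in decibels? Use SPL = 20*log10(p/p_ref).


p / p_ref = 14.005 / 2e-5 = 700250
SPL = 20 * log10(700250) = 116.91 dB


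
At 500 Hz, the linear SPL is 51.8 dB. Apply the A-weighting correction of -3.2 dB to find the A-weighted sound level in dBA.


A-weighting table: 500 Hz -> -3.2 dB correction
SPL_A = SPL + correction = 51.8 + (-3.2) = 48.6 dBA


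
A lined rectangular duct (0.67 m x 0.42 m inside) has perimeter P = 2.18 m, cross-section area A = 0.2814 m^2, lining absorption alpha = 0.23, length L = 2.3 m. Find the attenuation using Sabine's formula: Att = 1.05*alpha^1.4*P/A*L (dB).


alpha^1.4 = 0.23^1.4 = 0.127767
Attenuation rate = 1.05 * alpha^1.4 * P / A
= 1.05 * 0.127767 * 2.18 / 0.2814 = 1.0393 dB/m
Total Att = 1.0393 * 2.3 = 2.3904 dB


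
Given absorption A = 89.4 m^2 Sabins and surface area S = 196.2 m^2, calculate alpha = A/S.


Absorption coefficient = absorbed power / incident power
alpha = A / S = 89.4 / 196.2 = 0.45566


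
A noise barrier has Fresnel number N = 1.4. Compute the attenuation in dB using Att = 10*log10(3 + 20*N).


3 + 20*N = 3 + 20*1.4 = 31
Att = 10*log10(31) = 14.914 dB


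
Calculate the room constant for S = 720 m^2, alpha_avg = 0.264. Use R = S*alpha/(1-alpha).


R = 720 * 0.264 / (1 - 0.264) = 258.26 m^2


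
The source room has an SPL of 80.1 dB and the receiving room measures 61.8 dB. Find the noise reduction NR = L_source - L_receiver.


NR = L_source - L_receiver (difference between source and receiving room levels)
NR = 80.1 - 61.8 = 18.3 dB


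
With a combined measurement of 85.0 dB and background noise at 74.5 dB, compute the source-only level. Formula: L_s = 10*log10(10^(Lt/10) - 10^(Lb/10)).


10^(85.0/10) = 3.16228e+08
10^(74.5/10) = 2.81838e+07
Difference = 3.16228e+08 - 2.81838e+07 = 2.88044e+08
L_source = 10*log10(2.88044e+08) = 84.595 dB


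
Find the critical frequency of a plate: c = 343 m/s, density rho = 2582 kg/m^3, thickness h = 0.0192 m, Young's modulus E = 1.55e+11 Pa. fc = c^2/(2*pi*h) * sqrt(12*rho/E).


12*rho/E = 12*2582/1.55e+11 = 1.99897e-07
sqrt(12*rho/E) = sqrt(1.99897e-07) = 0.000447098
c^2/(2*pi*h) = 343^2/(2*pi*0.0192) = 975230
fc = 975230 * 0.000447098 = 436.02 Hz


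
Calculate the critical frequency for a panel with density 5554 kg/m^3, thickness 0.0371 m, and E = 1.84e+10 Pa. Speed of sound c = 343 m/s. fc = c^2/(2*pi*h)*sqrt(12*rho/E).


12*rho/E = 12*5554/1.84e+10 = 3.62217e-06
sqrt(12*rho/E) = sqrt(3.62217e-06) = 0.0019032
c^2/(2*pi*h) = 343^2/(2*pi*0.0371) = 504701
fc = 504701 * 0.0019032 = 960.55 Hz


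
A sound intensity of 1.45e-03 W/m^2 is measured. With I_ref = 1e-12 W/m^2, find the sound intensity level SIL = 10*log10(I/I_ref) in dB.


I / I_ref = 1.45e-03 / 1e-12 = 1.45e+09
SIL = 10 * log10(1.45e+09) = 91.614 dB


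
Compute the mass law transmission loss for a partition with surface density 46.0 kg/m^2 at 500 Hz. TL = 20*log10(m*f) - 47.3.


m * f = 46.0 * 500 = 23000
20*log10(23000) = 87.2346 dB
TL = 87.2346 - 47.3 = 39.935 dB


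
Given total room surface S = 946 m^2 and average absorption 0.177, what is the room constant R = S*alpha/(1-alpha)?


R = 946 * 0.177 / (1 - 0.177) = 203.45 m^2


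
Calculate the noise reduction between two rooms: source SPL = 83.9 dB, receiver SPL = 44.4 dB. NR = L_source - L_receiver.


NR = L_source - L_receiver (difference between source and receiving room levels)
NR = 83.9 - 44.4 = 39.5 dB


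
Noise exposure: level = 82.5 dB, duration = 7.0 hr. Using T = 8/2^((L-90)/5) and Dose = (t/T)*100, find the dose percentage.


T_allowed = 8 / 2^((82.5 - 90)/5) = 22.6274 hr
Dose = 7.0 / 22.6274 * 100 = 30.936 %


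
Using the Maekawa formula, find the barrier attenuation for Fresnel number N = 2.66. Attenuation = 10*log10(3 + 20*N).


3 + 20*N = 3 + 20*2.66 = 56.2
Att = 10*log10(56.2) = 17.497 dB


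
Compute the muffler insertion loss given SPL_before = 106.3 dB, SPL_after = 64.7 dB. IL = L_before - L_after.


Insertion loss = SPL without muffler - SPL with muffler
IL = 106.3 - 64.7 = 41.6 dB


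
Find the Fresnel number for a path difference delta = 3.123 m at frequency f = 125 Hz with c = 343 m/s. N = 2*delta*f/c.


N = 2*delta*f/c = 2*delta/lambda, where lambda = c/f
lambda = 343 / 125 = 2.744 m
N = 2 * 3.123 / 2.744 = 2.2762


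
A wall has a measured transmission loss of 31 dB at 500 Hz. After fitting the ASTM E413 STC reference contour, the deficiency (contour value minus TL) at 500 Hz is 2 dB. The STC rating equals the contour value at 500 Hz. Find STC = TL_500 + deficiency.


By ASTM E413, STC = value of the fitted reference contour at 500 Hz.
Contour value at 500 Hz = TL_500 + deficiency = 31 + 2 = 33
STC = 33


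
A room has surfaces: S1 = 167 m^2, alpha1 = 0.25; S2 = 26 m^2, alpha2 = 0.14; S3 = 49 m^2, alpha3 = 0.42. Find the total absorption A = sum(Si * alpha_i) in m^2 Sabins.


167 * 0.25 = 41.75
26 * 0.14 = 3.64
49 * 0.42 = 20.58
A_total = 41.75 + 3.64 + 20.58 = 65.97 m^2


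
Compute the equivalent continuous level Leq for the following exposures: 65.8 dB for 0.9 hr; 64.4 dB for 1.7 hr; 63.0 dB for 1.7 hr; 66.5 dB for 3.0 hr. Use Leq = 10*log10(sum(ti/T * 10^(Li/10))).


T_total = 0.9 + 1.7 + 1.7 + 3.0 = 7.3 hr
(0.9/7.3) * 10^(65.8/10) = 468727
(1.7/7.3) * 10^(64.4/10) = 641396
(1.7/7.3) * 10^(63.0/10) = 464650
(3.0/7.3) * 10^(66.5/10) = 1.83569e+06
Sum = 468727 + 641396 + 464650 + 1.83569e+06 = 3.41046e+06
Leq = 10*log10(3.41046e+06) = 65.328 dB


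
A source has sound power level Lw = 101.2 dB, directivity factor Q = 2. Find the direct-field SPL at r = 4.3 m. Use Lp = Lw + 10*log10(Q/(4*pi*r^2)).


4*pi*r^2 = 4*pi*4.3^2 = 232.352 m^2
Q / (4*pi*r^2) = 2 / 232.352 = 0.00860763
Lp = 101.2 + 10*log10(0.00860763) = 80.549 dB


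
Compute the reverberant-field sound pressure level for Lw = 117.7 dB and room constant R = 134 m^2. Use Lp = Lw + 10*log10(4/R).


4/R = 4/134 = 0.0298507
Lp = 117.7 + 10*log10(0.0298507) = 102.45 dB


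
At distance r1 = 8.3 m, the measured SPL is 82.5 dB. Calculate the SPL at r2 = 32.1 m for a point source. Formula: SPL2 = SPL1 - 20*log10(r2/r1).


r2/r1 = 32.1/8.3 = 3.86747
Correction = 20*log10(3.86747) = 11.7485 dB
SPL2 = 82.5 - 11.7485 = 70.751 dB


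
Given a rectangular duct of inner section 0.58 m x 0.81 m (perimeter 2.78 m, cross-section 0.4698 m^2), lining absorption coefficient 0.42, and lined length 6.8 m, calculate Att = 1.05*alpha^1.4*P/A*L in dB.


alpha^1.4 = 0.42^1.4 = 0.296858
Attenuation rate = 1.05 * alpha^1.4 * P / A
= 1.05 * 0.296858 * 2.78 / 0.4698 = 1.84446 dB/m
Total Att = 1.84446 * 6.8 = 12.542 dB


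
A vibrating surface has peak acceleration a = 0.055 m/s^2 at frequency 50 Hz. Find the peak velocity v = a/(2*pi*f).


omega = 2*pi*f = 2*pi*50 = 314.159 rad/s
v = a / omega = 0.055 / 314.159 = 0.00017507 m/s


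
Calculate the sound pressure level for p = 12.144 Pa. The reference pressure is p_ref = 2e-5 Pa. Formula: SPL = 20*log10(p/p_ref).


p / p_ref = 12.144 / 2e-5 = 607200
SPL = 20 * log10(607200) = 115.67 dB


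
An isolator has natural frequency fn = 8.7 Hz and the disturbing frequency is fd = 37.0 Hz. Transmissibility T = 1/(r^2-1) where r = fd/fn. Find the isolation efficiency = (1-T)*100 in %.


r = 37.0 / 8.7 = 4.25287
r^2 - 1 = 4.25287^2 - 1 = 17.0869
T = 1/17.0869 = 0.0585244
Efficiency = (1 - 0.0585244)*100 = 94.148 %


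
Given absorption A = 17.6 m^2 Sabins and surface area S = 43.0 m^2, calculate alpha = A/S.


Absorption coefficient = absorbed power / incident power
alpha = A / S = 17.6 / 43.0 = 0.4093


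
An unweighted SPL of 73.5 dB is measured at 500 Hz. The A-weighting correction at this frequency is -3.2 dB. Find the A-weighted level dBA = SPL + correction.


A-weighting table: 500 Hz -> -3.2 dB correction
SPL_A = SPL + correction = 73.5 + (-3.2) = 70.3 dBA


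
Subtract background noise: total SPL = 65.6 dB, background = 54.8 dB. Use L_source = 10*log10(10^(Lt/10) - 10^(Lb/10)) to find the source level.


10^(65.6/10) = 3.63078e+06
10^(54.8/10) = 301995
Difference = 3.63078e+06 - 301995 = 3.32878e+06
L_source = 10*log10(3.32878e+06) = 65.223 dB


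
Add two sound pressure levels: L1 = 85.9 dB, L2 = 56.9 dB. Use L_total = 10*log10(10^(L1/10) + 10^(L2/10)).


10^(85.9/10) = 3.89045e+08
10^(56.9/10) = 489779
Sum = 3.89045e+08 + 489779 = 3.89535e+08
L_total = 10*log10(3.89535e+08) = 85.905 dB


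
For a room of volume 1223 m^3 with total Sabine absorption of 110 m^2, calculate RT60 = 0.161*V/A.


RT60 = 0.161 * 1223 / 110 = 1.79 s


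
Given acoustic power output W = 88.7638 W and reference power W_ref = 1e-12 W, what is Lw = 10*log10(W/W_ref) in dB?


W / W_ref = 88.7638 / 1e-12 = 8.87638e+13
Lw = 10 * log10(8.87638e+13) = 139.48 dB


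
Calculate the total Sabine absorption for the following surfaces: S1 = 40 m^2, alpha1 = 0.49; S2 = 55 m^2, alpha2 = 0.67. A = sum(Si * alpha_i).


40 * 0.49 = 19.6
55 * 0.67 = 36.85
A_total = 19.6 + 36.85 = 56.45 m^2


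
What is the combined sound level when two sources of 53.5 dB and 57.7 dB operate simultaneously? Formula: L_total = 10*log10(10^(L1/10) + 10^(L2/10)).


10^(53.5/10) = 223872
10^(57.7/10) = 588844
Sum = 223872 + 588844 = 812716
L_total = 10*log10(812716) = 59.099 dB


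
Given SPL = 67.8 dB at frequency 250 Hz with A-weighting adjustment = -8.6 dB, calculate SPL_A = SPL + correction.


A-weighting table: 250 Hz -> -8.6 dB correction
SPL_A = SPL + correction = 67.8 + (-8.6) = 59.2 dBA


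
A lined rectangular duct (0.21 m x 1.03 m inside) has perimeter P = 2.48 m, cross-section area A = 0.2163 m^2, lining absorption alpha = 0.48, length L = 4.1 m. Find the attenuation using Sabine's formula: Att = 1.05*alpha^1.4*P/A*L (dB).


alpha^1.4 = 0.48^1.4 = 0.35788
Attenuation rate = 1.05 * alpha^1.4 * P / A
= 1.05 * 0.35788 * 2.48 / 0.2163 = 4.30846 dB/m
Total Att = 4.30846 * 4.1 = 17.665 dB


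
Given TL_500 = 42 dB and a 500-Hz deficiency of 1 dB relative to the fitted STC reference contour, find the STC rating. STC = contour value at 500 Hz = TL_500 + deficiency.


By ASTM E413, STC = value of the fitted reference contour at 500 Hz.
Contour value at 500 Hz = TL_500 + deficiency = 42 + 1 = 43
STC = 43


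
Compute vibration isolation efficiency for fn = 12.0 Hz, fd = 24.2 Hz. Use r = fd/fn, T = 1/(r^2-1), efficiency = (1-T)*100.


r = 24.2 / 12.0 = 2.01667
r^2 - 1 = 2.01667^2 - 1 = 3.06696
T = 1/3.06696 = 0.326056
Efficiency = (1 - 0.326056)*100 = 67.394 %


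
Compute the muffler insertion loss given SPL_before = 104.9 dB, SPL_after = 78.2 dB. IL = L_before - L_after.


Insertion loss = SPL without muffler - SPL with muffler
IL = 104.9 - 78.2 = 26.7 dB


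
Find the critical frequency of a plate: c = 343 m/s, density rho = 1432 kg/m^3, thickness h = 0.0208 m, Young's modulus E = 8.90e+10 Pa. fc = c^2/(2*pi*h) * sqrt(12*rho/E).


12*rho/E = 12*1432/8.90e+10 = 1.93079e-07
sqrt(12*rho/E) = sqrt(1.93079e-07) = 0.000439408
c^2/(2*pi*h) = 343^2/(2*pi*0.0208) = 900212
fc = 900212 * 0.000439408 = 395.56 Hz


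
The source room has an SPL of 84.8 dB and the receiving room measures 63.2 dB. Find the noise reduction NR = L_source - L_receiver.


NR = L_source - L_receiver (difference between source and receiving room levels)
NR = 84.8 - 63.2 = 21.6 dB


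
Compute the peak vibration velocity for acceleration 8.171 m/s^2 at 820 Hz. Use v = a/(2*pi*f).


omega = 2*pi*f = 2*pi*820 = 5152.21 rad/s
v = a / omega = 8.171 / 5152.21 = 0.0015859 m/s


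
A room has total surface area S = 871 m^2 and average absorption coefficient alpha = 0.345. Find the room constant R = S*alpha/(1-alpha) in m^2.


R = 871 * 0.345 / (1 - 0.345) = 458.77 m^2


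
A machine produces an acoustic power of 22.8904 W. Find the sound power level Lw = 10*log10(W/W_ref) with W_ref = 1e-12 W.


W / W_ref = 22.8904 / 1e-12 = 2.28904e+13
Lw = 10 * log10(2.28904e+13) = 133.6 dB


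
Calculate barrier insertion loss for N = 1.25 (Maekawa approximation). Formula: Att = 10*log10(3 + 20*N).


3 + 20*N = 3 + 20*1.25 = 28
Att = 10*log10(28) = 14.472 dB


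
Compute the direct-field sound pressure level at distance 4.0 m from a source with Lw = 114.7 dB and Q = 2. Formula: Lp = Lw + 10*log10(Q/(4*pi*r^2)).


4*pi*r^2 = 4*pi*4.0^2 = 201.062 m^2
Q / (4*pi*r^2) = 2 / 201.062 = 0.00994718
Lp = 114.7 + 10*log10(0.00994718) = 94.677 dB


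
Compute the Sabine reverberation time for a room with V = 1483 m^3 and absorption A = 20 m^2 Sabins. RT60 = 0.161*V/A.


RT60 = 0.161 * 1483 / 20 = 11.938 s


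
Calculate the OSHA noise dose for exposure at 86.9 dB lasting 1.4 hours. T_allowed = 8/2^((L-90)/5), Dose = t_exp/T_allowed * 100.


T_allowed = 8 / 2^((86.9 - 90)/5) = 12.295 hr
Dose = 1.4 / 12.295 * 100 = 11.387 %


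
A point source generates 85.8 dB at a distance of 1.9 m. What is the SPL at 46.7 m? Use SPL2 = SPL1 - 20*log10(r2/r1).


r2/r1 = 46.7/1.9 = 24.5789
Correction = 20*log10(24.5789) = 27.8112 dB
SPL2 = 85.8 - 27.8112 = 57.989 dB


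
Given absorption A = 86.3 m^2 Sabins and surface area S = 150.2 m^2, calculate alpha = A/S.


Absorption coefficient = absorbed power / incident power
alpha = A / S = 86.3 / 150.2 = 0.57457


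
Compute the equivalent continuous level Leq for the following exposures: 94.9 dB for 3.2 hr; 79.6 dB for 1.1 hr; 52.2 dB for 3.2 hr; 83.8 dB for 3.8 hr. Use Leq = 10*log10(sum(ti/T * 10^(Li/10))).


T_total = 3.2 + 1.1 + 3.2 + 3.8 = 11.3 hr
(3.2/11.3) * 10^(94.9/10) = 8.75128e+08
(1.1/11.3) * 10^(79.6/10) = 8.87798e+06
(3.2/11.3) * 10^(52.2/10) = 46997.2
(3.8/11.3) * 10^(83.8/10) = 8.06687e+07
Sum = 8.75128e+08 + 8.87798e+06 + 46997.2 + 8.06687e+07 = 9.64722e+08
Leq = 10*log10(9.64722e+08) = 89.844 dB


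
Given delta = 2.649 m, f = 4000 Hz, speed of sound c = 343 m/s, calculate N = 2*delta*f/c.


N = 2*delta*f/c = 2*delta/lambda, where lambda = c/f
lambda = 343 / 4000 = 0.08575 m
N = 2 * 2.649 / 0.08575 = 61.784


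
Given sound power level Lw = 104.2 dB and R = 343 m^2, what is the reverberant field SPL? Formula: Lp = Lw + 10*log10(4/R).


4/R = 4/343 = 0.0116618
Lp = 104.2 + 10*log10(0.0116618) = 84.868 dB


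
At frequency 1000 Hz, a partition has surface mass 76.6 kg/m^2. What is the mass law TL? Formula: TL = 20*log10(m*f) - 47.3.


m * f = 76.6 * 1000 = 76600
20*log10(76600) = 97.6846 dB
TL = 97.6846 - 47.3 = 50.385 dB


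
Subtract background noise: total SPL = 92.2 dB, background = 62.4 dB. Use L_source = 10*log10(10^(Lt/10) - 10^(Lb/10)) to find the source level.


10^(92.2/10) = 1.65959e+09
10^(62.4/10) = 1.7378e+06
Difference = 1.65959e+09 - 1.7378e+06 = 1.65785e+09
L_source = 10*log10(1.65785e+09) = 92.195 dB


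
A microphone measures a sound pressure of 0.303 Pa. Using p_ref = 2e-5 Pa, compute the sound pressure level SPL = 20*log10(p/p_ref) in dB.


p / p_ref = 0.303 / 2e-5 = 15150
SPL = 20 * log10(15150) = 83.608 dB


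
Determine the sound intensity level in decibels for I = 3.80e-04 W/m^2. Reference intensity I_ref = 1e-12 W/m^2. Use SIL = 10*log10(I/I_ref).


I / I_ref = 3.80e-04 / 1e-12 = 3.8e+08
SIL = 10 * log10(3.8e+08) = 85.798 dB


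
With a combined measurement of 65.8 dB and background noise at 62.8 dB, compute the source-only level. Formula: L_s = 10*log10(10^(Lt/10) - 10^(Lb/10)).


10^(65.8/10) = 3.80189e+06
10^(62.8/10) = 1.90546e+06
Difference = 3.80189e+06 - 1.90546e+06 = 1.89643e+06
L_source = 10*log10(1.89643e+06) = 62.779 dB


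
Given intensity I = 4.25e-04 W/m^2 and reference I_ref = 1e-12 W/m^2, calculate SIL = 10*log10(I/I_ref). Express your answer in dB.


I / I_ref = 4.25e-04 / 1e-12 = 4.25e+08
SIL = 10 * log10(4.25e+08) = 86.284 dB


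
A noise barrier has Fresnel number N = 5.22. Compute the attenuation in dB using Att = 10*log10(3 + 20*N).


3 + 20*N = 3 + 20*5.22 = 107.4
Att = 10*log10(107.4) = 20.31 dB


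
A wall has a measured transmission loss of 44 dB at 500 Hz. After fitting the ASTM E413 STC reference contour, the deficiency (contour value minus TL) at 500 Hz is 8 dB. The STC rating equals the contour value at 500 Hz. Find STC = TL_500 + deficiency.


By ASTM E413, STC = value of the fitted reference contour at 500 Hz.
Contour value at 500 Hz = TL_500 + deficiency = 44 + 8 = 52
STC = 52


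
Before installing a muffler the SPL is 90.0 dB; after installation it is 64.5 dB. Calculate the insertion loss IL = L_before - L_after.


Insertion loss = SPL without muffler - SPL with muffler
IL = 90.0 - 64.5 = 25.5 dB


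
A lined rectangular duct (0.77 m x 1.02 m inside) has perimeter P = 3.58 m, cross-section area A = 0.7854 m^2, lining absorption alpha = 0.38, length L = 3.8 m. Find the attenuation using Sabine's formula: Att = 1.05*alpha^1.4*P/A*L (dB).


alpha^1.4 = 0.38^1.4 = 0.258046
Attenuation rate = 1.05 * alpha^1.4 * P / A
= 1.05 * 0.258046 * 3.58 / 0.7854 = 1.23503 dB/m
Total Att = 1.23503 * 3.8 = 4.6931 dB


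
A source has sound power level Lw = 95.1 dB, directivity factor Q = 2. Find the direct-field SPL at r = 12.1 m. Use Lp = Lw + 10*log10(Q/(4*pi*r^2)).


4*pi*r^2 = 4*pi*12.1^2 = 1839.84 m^2
Q / (4*pi*r^2) = 2 / 1839.84 = 0.00108705
Lp = 95.1 + 10*log10(0.00108705) = 65.462 dB
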